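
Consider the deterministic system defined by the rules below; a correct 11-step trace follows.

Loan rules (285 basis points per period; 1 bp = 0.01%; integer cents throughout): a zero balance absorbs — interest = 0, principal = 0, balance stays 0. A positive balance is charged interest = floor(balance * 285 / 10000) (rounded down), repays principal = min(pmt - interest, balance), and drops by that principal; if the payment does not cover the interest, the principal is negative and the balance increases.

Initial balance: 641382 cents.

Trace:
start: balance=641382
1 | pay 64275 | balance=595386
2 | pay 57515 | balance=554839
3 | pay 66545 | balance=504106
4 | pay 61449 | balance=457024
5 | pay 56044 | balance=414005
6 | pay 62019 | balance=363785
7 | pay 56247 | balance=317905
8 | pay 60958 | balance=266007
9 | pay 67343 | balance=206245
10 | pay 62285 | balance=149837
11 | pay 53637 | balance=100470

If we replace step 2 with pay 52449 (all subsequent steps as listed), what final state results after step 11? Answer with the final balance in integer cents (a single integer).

106994

(re-executing from step 2 with the substitution; state before step 2: balance=595386)
2 | pay 52449 | balance=559905
3 | pay 66545 | balance=509317
4 | pay 61449 | balance=462383
5 | pay 56044 | balance=419516
6 | pay 62019 | balance=369453
7 | pay 56247 | balance=323735
8 | pay 60958 | balance=272003
9 | pay 67343 | balance=212412
10 | pay 62285 | balance=156180
11 | pay 53637 | balance=106994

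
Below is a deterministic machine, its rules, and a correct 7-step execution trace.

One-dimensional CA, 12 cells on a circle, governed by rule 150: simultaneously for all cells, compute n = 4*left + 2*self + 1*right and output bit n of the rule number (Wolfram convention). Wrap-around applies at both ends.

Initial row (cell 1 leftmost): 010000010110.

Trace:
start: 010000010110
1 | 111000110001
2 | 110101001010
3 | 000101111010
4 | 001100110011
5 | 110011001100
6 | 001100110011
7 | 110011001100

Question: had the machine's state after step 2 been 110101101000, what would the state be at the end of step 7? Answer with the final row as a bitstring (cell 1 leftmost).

110011001100

state after step 2 := 110101101000
3 | 000100001101
4 | 101110010001
5 | 000101111010
6 | 001100110011
7 | 110011001100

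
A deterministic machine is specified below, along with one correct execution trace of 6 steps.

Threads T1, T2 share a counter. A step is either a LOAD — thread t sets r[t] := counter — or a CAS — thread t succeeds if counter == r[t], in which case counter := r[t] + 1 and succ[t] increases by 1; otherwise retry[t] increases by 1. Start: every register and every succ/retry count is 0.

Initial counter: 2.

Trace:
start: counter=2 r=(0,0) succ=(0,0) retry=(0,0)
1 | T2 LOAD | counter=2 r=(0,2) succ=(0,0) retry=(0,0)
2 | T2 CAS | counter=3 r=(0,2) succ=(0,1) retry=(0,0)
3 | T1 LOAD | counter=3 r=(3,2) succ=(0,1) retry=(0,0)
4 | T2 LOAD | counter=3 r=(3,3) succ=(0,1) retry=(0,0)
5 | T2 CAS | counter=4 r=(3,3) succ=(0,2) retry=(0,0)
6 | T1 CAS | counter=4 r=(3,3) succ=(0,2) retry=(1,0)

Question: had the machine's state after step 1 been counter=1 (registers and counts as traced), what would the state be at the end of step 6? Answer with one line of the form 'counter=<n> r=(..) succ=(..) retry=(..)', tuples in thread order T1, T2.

state after step 1 := counter=1 r=(0,2) succ=(0,0) retry=(0,0)
2 | T2 CAS | counter=1 r=(0,2) succ=(0,0) retry=(0,1)
3 | T1 LOAD | counter=1 r=(1,2) succ=(0,0) retry=(0,1)
4 | T2 LOAD | counter=1 r=(1,1) succ=(0,0) retry=(0,1)
5 | T2 CAS | counter=2 r=(1,1) succ=(0,1) retry=(0,1)
6 | T1 CAS | counter=2 r=(1,1) succ=(0,1) retry=(1,1)

counter=2 r=(1,1) succ=(0,1) retry=(1,1)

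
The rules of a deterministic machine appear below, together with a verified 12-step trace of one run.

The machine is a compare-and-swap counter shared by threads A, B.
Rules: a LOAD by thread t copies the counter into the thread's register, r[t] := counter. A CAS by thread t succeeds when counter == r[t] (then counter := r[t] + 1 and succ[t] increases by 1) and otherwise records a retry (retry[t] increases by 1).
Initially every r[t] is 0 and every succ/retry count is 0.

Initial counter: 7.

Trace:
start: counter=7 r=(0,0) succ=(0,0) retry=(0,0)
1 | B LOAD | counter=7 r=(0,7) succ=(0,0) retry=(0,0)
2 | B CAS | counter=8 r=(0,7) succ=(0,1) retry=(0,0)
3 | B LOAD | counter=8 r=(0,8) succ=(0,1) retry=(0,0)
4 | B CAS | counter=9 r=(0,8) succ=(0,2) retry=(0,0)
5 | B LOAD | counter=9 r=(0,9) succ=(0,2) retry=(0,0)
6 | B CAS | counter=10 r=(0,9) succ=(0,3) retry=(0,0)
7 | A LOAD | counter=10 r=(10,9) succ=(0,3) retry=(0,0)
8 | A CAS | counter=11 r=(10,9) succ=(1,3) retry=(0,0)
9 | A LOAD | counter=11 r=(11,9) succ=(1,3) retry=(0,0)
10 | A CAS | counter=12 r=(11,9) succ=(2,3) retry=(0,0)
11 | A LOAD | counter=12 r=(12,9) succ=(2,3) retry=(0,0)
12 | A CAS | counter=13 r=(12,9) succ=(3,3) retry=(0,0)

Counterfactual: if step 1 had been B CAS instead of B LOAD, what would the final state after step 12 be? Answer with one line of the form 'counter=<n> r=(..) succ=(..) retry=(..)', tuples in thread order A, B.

counter=12 r=(11,8) succ=(3,2) retry=(0,2)

(re-executing from step 1 with the substitution; state before step 1: counter=7 r=(0,0) succ=(0,0) retry=(0,0))
1 | B CAS | counter=7 r=(0,0) succ=(0,0) retry=(0,1)
2 | B CAS | counter=7 r=(0,0) succ=(0,0) retry=(0,2)
3 | B LOAD | counter=7 r=(0,7) succ=(0,0) retry=(0,2)
4 | B CAS | counter=8 r=(0,7) succ=(0,1) retry=(0,2)
5 | B LOAD | counter=8 r=(0,8) succ=(0,1) retry=(0,2)
6 | B CAS | counter=9 r=(0,8) succ=(0,2) retry=(0,2)
7 | A LOAD | counter=9 r=(9,8) succ=(0,2) retry=(0,2)
8 | A CAS | counter=10 r=(9,8) succ=(1,2) retry=(0,2)
9 | A LOAD | counter=10 r=(10,8) succ=(1,2) retry=(0,2)
10 | A CAS | counter=11 r=(10,8) succ=(2,2) retry=(0,2)
11 | A LOAD | counter=11 r=(11,8) succ=(2,2) retry=(0,2)
12 | A CAS | counter=12 r=(11,8) succ=(3,2) retry=(0,2)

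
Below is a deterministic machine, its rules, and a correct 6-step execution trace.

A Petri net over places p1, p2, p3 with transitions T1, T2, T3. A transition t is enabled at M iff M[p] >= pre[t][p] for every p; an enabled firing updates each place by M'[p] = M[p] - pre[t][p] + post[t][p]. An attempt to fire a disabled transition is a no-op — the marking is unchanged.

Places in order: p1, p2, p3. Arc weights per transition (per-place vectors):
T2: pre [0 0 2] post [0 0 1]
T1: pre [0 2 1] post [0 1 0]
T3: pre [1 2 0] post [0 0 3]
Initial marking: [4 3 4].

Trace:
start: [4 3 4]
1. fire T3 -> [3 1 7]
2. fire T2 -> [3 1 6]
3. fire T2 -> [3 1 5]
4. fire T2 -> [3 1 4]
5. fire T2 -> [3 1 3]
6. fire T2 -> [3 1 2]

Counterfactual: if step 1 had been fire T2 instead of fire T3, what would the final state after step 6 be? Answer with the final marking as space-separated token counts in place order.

4 3 1

(re-executing from step 1 with the substitution; state before step 1: [4 3 4])
1. fire T2 -> [4 3 3]
2. fire T2 -> [4 3 2]
3. fire T2 -> [4 3 1]
4. fire T2 -> [4 3 1]
5. fire T2 -> [4 3 1]
6. fire T2 -> [4 3 1]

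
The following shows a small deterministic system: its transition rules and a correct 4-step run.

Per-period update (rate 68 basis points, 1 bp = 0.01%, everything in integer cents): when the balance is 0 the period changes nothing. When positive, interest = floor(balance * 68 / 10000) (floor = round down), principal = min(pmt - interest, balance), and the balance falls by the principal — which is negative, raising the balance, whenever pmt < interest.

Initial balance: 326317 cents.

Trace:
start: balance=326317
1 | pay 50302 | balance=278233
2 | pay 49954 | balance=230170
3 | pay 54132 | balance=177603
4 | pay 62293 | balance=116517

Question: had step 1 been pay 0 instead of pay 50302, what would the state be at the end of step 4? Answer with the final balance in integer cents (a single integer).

167853

(re-executing from step 1 with the substitution; state before step 1: balance=326317)
1 | pay 0 | balance=328535
2 | pay 49954 | balance=280815
3 | pay 54132 | balance=228592
4 | pay 62293 | balance=167853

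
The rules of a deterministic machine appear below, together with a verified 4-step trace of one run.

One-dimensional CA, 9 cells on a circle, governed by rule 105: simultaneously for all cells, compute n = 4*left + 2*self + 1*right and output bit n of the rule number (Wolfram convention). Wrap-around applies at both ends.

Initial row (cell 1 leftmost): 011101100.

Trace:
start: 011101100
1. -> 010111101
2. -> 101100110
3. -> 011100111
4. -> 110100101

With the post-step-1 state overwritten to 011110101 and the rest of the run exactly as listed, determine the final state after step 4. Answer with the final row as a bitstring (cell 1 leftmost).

state after step 1 := 011110101
2. -> 110011010
3. -> 110011101
4. -> 010010111

010010111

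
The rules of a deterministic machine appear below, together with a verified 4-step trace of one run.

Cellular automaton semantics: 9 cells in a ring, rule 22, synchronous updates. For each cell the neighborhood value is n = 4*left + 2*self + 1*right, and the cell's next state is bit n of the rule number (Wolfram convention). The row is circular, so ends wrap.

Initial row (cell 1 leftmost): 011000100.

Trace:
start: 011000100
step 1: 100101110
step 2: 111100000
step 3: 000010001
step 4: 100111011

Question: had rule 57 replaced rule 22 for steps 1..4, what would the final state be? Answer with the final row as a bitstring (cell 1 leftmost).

110101010

(re-executing steps 1..4 under rule 57; state before step 1: 011000100)
step 1: 010110011
step 2: 101101010
step 3: 011010101
step 4: 110101010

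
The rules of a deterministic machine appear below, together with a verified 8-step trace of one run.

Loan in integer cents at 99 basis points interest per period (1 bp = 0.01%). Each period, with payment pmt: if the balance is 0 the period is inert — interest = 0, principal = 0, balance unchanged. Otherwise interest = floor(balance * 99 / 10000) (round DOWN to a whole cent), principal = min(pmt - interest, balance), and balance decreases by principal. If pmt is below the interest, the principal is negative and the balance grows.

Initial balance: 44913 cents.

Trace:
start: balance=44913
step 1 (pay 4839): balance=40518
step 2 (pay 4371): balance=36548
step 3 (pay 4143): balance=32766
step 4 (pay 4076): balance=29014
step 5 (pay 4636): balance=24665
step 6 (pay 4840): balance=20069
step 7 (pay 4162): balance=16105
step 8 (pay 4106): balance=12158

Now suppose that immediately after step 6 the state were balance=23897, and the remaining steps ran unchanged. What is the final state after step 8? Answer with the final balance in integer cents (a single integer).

state after step 6 := balance=23897
step 7 (pay 4162): balance=19971
step 8 (pay 4106): balance=16062

16062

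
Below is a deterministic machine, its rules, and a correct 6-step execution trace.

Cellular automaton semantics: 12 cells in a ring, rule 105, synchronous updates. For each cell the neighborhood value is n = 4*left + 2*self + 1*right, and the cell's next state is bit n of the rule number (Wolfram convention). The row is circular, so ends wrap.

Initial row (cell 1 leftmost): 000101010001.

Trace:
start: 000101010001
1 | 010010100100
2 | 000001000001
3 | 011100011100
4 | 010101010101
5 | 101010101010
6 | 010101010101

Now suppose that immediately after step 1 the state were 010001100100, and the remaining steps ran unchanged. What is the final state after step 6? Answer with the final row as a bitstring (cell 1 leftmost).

011001100110

state after step 1 := 010001100100
2 | 000101100001
3 | 010011101100
4 | 000010111101
5 | 011001100110
6 | 011001100110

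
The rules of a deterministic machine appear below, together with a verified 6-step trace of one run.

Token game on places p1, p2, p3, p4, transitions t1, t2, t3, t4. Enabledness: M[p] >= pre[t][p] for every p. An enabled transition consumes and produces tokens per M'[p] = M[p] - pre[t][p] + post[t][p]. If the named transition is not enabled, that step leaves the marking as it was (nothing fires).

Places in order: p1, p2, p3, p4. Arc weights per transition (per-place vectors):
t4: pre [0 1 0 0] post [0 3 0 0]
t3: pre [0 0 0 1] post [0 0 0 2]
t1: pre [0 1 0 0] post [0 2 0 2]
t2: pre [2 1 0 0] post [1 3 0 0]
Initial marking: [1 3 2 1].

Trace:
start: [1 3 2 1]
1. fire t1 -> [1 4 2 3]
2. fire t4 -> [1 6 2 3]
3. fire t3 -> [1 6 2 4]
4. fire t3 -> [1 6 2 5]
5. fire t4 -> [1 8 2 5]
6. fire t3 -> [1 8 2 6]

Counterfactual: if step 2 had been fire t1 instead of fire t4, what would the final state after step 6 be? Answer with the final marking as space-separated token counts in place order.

1 7 2 8

(re-executing from step 2 with the substitution; state before step 2: [1 4 2 3])
2. fire t1 -> [1 5 2 5]
3. fire t3 -> [1 5 2 6]
4. fire t3 -> [1 5 2 7]
5. fire t4 -> [1 7 2 7]
6. fire t3 -> [1 7 2 8]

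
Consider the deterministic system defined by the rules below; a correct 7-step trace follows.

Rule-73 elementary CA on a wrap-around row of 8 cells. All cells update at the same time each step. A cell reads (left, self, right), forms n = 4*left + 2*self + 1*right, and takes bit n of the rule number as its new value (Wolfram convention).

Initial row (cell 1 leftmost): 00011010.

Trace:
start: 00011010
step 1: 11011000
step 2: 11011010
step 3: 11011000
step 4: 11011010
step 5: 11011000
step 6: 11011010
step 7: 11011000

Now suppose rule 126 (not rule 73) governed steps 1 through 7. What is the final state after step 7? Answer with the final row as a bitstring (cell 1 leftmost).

00000000

(re-executing steps 1..7 under rule 126; state before step 1: 00011010)
step 1: 00111111
step 2: 11100001
step 3: 00110011
step 4: 11111111
step 5: 00000000
step 6: 00000000
step 7: 00000000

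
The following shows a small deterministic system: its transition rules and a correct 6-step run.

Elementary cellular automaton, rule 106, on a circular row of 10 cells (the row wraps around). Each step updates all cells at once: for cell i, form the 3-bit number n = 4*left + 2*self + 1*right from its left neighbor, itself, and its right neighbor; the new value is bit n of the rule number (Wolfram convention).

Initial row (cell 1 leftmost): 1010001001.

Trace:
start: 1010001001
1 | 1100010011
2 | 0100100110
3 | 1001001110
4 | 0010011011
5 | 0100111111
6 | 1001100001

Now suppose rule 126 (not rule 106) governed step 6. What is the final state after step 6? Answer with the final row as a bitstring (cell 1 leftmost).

(re-executing step 6 under rule 126; state before step 6: 0100111111)
6 | 1111100001

1111100001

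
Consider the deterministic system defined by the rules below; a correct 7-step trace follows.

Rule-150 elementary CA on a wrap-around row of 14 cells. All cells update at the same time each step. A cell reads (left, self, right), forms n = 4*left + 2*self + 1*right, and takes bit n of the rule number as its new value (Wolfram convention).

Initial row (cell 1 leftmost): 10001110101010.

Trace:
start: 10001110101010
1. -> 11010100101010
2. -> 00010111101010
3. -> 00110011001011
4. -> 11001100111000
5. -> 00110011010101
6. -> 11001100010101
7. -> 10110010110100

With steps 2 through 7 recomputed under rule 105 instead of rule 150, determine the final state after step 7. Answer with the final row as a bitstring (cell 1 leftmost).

10110010110100

(re-executing steps 2..7 under rule 105; state before step 2: 11010100101010)
2. -> 11101000010101
3. -> 00110011001011
4. -> 00110011000111
5. -> 00110011010101
6. -> 00110011101010
7. -> 10110010110100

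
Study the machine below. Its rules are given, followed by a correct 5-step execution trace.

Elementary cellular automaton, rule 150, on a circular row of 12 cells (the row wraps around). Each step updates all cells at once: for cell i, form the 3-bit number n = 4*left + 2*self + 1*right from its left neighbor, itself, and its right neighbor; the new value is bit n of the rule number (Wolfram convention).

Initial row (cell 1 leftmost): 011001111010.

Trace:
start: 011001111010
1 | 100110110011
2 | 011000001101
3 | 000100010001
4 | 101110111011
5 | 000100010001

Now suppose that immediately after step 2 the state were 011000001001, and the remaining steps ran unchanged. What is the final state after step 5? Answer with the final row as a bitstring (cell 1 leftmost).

100100100100

state after step 2 := 011000001001
3 | 000100011111
4 | 101110101110
5 | 100100100100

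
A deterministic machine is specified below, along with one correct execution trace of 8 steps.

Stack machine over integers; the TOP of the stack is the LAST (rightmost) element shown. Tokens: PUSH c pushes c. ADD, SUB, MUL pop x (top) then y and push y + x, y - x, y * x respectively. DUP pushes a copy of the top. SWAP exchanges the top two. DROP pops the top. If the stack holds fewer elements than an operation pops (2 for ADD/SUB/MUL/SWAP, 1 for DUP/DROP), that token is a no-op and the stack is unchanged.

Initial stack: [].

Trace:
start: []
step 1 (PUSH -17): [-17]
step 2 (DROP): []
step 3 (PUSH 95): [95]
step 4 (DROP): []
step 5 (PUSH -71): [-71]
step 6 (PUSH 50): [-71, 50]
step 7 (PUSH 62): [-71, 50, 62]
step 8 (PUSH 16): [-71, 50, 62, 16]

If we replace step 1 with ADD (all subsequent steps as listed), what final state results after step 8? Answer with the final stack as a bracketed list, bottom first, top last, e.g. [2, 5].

[-71, 50, 62, 16]

(re-executing from step 1 with the substitution; state before step 1: [])
step 1 (ADD): []
step 2 (DROP): []
step 3 (PUSH 95): [95]
step 4 (DROP): []
step 5 (PUSH -71): [-71]
step 6 (PUSH 50): [-71, 50]
step 7 (PUSH 62): [-71, 50, 62]
step 8 (PUSH 16): [-71, 50, 62, 16]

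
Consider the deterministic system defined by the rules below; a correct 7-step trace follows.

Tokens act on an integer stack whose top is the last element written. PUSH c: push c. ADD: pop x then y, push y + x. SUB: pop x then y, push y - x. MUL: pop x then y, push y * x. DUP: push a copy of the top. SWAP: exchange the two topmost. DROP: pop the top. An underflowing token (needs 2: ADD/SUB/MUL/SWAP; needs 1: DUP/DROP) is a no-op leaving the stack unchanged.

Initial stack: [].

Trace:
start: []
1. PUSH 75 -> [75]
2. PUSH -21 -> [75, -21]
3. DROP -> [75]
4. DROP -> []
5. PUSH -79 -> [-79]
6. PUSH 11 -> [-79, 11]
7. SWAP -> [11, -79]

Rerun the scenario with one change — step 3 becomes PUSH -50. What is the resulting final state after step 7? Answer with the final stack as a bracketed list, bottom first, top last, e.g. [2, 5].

(re-executing from step 3 with the substitution; state before step 3: [75, -21])
3. PUSH -50 -> [75, -21, -50]
4. DROP -> [75, -21]
5. PUSH -79 -> [75, -21, -79]
6. PUSH 11 -> [75, -21, -79, 11]
7. SWAP -> [75, -21, 11, -79]

[75, -21, 11, -79]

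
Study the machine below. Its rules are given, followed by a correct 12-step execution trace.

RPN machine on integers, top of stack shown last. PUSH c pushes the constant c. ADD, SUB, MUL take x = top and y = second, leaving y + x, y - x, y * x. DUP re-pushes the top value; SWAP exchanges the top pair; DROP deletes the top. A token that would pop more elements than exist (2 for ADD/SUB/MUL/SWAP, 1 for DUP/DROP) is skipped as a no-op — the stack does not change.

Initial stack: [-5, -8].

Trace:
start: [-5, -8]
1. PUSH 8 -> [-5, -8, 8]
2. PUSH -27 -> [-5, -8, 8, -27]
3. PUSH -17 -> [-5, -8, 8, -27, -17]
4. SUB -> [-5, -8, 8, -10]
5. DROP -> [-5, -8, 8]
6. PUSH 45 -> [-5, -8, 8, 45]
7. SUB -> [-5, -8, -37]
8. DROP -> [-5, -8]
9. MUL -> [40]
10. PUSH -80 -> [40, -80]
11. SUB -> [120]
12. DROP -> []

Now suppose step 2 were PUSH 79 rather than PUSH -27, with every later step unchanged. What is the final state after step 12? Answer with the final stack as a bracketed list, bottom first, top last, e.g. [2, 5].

[]

(re-executing from step 2 with the substitution; state before step 2: [-5, -8, 8])
2. PUSH 79 -> [-5, -8, 8, 79]
3. PUSH -17 -> [-5, -8, 8, 79, -17]
4. SUB -> [-5, -8, 8, 96]
5. DROP -> [-5, -8, 8]
6. PUSH 45 -> [-5, -8, 8, 45]
7. SUB -> [-5, -8, -37]
8. DROP -> [-5, -8]
9. MUL -> [40]
10. PUSH -80 -> [40, -80]
11. SUB -> [120]
12. DROP -> []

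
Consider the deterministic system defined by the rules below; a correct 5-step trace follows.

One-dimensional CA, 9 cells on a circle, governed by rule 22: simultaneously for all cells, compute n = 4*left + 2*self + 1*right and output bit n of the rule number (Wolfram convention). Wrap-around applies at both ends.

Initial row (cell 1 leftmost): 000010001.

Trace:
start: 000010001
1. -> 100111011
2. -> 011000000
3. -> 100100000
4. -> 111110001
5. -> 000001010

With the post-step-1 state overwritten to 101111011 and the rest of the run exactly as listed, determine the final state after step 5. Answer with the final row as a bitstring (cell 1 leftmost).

state after step 1 := 101111011
2. -> 000000000
3. -> 000000000
4. -> 000000000
5. -> 000000000

000000000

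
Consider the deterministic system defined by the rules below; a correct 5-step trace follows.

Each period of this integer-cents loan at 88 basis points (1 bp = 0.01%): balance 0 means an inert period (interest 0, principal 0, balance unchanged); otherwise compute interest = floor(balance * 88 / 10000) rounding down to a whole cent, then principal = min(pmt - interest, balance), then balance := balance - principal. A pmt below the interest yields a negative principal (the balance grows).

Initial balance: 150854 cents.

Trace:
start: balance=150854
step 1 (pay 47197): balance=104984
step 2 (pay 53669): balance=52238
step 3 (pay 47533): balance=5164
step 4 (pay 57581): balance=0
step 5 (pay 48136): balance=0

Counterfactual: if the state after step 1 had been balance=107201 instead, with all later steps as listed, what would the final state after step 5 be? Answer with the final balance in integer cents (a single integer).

state after step 1 := balance=107201
step 2 (pay 53669): balance=54475
step 3 (pay 47533): balance=7421
step 4 (pay 57581): balance=0
step 5 (pay 48136): balance=0

0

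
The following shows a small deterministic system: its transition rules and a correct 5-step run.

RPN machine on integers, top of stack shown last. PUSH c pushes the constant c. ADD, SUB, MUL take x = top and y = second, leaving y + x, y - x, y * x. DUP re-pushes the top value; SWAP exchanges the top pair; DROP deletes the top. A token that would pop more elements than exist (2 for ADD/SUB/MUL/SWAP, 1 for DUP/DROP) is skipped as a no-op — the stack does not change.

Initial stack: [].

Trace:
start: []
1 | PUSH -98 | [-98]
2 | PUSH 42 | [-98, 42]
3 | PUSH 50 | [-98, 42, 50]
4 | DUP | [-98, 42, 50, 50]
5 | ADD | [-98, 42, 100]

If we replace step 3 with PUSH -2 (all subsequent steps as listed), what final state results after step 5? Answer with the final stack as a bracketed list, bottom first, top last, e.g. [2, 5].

(re-executing from step 3 with the substitution; state before step 3: [-98, 42])
3 | PUSH -2 | [-98, 42, -2]
4 | DUP | [-98, 42, -2, -2]
5 | ADD | [-98, 42, -4]

[-98, 42, -4]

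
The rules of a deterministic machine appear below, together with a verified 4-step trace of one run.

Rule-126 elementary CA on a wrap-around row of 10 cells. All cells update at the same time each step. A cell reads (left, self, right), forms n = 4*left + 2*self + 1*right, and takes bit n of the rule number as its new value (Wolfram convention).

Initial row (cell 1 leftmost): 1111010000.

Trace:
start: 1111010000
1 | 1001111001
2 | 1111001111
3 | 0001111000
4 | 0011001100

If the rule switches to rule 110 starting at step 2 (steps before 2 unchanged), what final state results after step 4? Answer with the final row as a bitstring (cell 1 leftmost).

1001110011

(re-executing steps 2..4 under rule 110; state before step 2: 1001111001)
2 | 1011001011
3 | 1111011110
4 | 1001110011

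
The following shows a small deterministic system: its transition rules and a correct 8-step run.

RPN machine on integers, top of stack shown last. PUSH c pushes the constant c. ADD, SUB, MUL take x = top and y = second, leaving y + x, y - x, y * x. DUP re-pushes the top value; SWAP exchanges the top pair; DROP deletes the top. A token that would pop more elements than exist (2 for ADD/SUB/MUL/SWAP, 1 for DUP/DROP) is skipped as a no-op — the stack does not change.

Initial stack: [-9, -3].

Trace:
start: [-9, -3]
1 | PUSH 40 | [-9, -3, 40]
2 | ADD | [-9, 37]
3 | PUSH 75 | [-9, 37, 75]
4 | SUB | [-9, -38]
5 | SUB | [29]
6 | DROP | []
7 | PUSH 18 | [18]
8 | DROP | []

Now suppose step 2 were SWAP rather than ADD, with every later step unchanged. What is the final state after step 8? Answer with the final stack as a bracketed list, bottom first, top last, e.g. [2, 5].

[-9]

(re-executing from step 2 with the substitution; state before step 2: [-9, -3, 40])
2 | SWAP | [-9, 40, -3]
3 | PUSH 75 | [-9, 40, -3, 75]
4 | SUB | [-9, 40, -78]
5 | SUB | [-9, 118]
6 | DROP | [-9]
7 | PUSH 18 | [-9, 18]
8 | DROP | [-9]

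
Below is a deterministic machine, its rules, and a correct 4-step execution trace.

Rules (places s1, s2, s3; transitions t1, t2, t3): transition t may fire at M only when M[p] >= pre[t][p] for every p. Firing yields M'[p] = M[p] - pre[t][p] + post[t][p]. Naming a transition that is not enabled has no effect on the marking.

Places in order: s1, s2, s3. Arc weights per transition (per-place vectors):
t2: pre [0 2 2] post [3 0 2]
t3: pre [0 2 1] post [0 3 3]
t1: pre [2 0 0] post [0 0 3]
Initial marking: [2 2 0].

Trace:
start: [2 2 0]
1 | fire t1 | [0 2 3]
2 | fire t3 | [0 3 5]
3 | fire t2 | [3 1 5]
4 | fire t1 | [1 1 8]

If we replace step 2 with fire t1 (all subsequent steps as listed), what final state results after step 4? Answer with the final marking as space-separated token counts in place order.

(re-executing from step 2 with the substitution; state before step 2: [0 2 3])
2 | fire t1 | [0 2 3]
3 | fire t2 | [3 0 3]
4 | fire t1 | [1 0 6]

1 0 6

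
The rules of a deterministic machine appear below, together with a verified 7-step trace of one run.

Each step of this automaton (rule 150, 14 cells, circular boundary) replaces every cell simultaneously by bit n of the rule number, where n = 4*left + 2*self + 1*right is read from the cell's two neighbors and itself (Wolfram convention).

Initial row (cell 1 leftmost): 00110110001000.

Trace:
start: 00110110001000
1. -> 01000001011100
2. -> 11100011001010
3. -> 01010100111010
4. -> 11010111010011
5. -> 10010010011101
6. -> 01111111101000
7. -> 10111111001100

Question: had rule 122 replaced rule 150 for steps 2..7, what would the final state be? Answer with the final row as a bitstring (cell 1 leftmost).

(re-executing steps 2..7 under rule 122; state before step 2: 01000001011100)
2. -> 10100010110110
3. -> 01010101111111
4. -> 10101011000001
5. -> 11010111100011
6. -> 01101100110110
7. -> 11111111111111

11111111111111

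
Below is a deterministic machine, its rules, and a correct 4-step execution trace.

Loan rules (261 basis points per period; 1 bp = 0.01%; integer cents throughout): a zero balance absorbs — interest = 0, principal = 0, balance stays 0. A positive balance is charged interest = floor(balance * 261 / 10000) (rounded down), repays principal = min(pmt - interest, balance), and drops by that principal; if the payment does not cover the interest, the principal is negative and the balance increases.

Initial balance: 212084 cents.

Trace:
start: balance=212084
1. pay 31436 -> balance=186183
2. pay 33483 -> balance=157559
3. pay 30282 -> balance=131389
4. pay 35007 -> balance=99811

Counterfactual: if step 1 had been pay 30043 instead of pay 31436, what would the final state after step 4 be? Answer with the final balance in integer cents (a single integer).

101315

(re-executing from step 1 with the substitution; state before step 1: balance=212084)
1. pay 30043 -> balance=187576
2. pay 33483 -> balance=158988
3. pay 30282 -> balance=132855
4. pay 35007 -> balance=101315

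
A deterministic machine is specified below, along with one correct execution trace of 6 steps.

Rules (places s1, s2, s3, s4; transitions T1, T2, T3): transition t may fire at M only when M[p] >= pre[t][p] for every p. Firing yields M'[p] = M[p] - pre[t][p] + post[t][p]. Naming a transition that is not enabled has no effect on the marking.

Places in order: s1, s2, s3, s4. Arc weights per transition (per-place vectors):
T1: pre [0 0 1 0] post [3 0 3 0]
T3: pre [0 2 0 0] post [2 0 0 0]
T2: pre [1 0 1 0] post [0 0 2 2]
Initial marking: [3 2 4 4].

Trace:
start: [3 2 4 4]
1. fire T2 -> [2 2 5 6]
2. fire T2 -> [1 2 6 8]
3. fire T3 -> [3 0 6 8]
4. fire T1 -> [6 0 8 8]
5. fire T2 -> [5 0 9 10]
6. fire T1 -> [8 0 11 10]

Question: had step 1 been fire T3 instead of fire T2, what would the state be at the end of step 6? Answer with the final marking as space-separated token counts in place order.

9 0 10 8

(re-executing from step 1 with the substitution; state before step 1: [3 2 4 4])
1. fire T3 -> [5 0 4 4]
2. fire T2 -> [4 0 5 6]
3. fire T3 -> [4 0 5 6]
4. fire T1 -> [7 0 7 6]
5. fire T2 -> [6 0 8 8]
6. fire T1 -> [9 0 10 8]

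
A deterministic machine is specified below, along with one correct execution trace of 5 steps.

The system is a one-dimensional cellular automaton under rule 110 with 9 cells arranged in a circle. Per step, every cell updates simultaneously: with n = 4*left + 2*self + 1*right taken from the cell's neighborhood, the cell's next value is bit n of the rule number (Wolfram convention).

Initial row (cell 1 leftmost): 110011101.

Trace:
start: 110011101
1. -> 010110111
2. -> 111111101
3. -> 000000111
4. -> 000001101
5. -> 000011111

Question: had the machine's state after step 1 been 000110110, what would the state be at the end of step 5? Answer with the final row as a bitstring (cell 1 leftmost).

101001111

state after step 1 := 000110110
2. -> 001111110
3. -> 011000010
4. -> 111000110
5. -> 101001111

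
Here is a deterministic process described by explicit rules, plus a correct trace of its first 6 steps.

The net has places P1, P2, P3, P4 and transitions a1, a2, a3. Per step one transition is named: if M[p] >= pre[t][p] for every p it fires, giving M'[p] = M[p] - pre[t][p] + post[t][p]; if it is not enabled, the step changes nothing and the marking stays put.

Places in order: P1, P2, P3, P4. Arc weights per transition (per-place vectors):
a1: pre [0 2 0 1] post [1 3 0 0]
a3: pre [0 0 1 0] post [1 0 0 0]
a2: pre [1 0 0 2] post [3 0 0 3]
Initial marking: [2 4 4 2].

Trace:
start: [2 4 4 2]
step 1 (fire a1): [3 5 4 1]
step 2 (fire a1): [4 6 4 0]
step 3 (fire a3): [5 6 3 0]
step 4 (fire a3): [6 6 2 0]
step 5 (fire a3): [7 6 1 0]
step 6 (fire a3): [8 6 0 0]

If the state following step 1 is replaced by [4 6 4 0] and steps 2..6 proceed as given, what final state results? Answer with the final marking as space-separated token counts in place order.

state after step 1 := [4 6 4 0]
step 2 (fire a1): [4 6 4 0]
step 3 (fire a3): [5 6 3 0]
step 4 (fire a3): [6 6 2 0]
step 5 (fire a3): [7 6 1 0]
step 6 (fire a3): [8 6 0 0]

8 6 0 0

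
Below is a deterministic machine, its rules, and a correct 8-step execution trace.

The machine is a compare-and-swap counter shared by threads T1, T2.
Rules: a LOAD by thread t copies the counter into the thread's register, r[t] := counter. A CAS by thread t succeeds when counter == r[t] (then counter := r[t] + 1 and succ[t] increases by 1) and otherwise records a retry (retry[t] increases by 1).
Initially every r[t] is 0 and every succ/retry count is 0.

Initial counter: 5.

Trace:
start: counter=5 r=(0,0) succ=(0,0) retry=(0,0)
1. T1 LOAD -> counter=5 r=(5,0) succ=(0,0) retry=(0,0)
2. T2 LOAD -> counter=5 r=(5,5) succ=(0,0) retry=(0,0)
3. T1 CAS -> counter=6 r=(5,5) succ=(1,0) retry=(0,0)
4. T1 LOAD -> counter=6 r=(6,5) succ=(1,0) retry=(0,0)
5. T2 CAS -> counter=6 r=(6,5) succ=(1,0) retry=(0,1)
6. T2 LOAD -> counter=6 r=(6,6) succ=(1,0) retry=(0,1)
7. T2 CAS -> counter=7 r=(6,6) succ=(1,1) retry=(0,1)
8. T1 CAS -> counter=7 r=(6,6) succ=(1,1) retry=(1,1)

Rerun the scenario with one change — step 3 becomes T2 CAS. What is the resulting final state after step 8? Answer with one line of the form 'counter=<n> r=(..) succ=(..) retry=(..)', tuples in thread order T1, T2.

counter=7 r=(6,6) succ=(0,2) retry=(1,1)

(re-executing from step 3 with the substitution; state before step 3: counter=5 r=(5,5) succ=(0,0) retry=(0,0))
3. T2 CAS -> counter=6 r=(5,5) succ=(0,1) retry=(0,0)
4. T1 LOAD -> counter=6 r=(6,5) succ=(0,1) retry=(0,0)
5. T2 CAS -> counter=6 r=(6,5) succ=(0,1) retry=(0,1)
6. T2 LOAD -> counter=6 r=(6,6) succ=(0,1) retry=(0,1)
7. T2 CAS -> counter=7 r=(6,6) succ=(0,2) retry=(0,1)
8. T1 CAS -> counter=7 r=(6,6) succ=(0,2) retry=(1,1)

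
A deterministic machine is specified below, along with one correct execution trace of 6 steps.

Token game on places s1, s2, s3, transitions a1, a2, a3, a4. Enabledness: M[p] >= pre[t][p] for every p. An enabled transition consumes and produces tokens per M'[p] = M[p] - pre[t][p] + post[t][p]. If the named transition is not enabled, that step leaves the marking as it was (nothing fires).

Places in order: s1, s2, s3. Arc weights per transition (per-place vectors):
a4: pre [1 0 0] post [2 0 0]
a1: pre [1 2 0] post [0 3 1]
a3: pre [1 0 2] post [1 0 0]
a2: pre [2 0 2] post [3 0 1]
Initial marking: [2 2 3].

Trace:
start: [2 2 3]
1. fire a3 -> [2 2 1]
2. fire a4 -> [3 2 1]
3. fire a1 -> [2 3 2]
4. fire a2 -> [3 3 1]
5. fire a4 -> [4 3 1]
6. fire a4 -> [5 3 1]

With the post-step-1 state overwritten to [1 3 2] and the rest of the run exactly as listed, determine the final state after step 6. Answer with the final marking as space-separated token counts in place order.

3 4 3

state after step 1 := [1 3 2]
2. fire a4 -> [2 3 2]
3. fire a1 -> [1 4 3]
4. fire a2 -> [1 4 3]
5. fire a4 -> [2 4 3]
6. fire a4 -> [3 4 3]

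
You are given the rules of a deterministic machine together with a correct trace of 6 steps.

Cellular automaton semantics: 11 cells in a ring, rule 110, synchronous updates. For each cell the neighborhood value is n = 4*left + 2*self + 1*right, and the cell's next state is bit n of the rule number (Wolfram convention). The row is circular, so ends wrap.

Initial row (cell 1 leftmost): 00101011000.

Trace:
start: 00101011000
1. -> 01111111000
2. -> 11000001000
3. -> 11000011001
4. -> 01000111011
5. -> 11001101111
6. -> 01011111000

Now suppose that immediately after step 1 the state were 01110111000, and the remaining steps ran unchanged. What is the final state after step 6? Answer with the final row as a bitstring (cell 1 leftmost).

state after step 1 := 01110111000
2. -> 11011101000
3. -> 11110111001
4. -> 00011101011
5. -> 00110111111
6. -> 01111100001

01111100001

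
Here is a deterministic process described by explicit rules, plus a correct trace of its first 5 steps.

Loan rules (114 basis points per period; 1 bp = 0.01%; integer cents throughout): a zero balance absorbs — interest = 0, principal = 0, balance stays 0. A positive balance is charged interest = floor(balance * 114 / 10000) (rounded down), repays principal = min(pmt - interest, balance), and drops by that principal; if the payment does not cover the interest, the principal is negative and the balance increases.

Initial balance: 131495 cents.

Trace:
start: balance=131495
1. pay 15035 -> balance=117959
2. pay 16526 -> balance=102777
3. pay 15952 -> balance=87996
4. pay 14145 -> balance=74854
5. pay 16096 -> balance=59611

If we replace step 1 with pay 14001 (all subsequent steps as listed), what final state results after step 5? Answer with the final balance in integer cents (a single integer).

(re-executing from step 1 with the substitution; state before step 1: balance=131495)
1. pay 14001 -> balance=118993
2. pay 16526 -> balance=103823
3. pay 15952 -> balance=89054
4. pay 14145 -> balance=75924
5. pay 16096 -> balance=60693

60693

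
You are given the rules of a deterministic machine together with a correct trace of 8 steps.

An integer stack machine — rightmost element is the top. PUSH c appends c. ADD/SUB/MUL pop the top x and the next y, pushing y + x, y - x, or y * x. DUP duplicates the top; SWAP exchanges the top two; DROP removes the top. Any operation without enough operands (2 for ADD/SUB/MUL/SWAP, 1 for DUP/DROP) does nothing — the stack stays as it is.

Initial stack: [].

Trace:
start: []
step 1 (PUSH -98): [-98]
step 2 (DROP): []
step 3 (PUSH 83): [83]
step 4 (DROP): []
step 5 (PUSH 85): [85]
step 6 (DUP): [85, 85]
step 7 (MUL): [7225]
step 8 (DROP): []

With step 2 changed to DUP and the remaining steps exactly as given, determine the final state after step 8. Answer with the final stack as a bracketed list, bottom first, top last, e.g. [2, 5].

(re-executing from step 2 with the substitution; state before step 2: [-98])
step 2 (DUP): [-98, -98]
step 3 (PUSH 83): [-98, -98, 83]
step 4 (DROP): [-98, -98]
step 5 (PUSH 85): [-98, -98, 85]
step 6 (DUP): [-98, -98, 85, 85]
step 7 (MUL): [-98, -98, 7225]
step 8 (DROP): [-98, -98]

[-98, -98]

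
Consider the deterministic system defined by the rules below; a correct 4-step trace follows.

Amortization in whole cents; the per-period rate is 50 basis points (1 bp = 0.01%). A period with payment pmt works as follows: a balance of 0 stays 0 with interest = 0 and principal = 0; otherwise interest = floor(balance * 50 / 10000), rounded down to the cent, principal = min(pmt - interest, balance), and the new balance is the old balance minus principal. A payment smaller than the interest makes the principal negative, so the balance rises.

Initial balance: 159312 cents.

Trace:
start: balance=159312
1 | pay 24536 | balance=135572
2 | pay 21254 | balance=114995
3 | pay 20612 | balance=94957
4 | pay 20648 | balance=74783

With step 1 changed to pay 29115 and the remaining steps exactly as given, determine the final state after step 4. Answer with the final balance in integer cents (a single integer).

(re-executing from step 1 with the substitution; state before step 1: balance=159312)
1 | pay 29115 | balance=130993
2 | pay 21254 | balance=110393
3 | pay 20612 | balance=90332
4 | pay 20648 | balance=70135

70135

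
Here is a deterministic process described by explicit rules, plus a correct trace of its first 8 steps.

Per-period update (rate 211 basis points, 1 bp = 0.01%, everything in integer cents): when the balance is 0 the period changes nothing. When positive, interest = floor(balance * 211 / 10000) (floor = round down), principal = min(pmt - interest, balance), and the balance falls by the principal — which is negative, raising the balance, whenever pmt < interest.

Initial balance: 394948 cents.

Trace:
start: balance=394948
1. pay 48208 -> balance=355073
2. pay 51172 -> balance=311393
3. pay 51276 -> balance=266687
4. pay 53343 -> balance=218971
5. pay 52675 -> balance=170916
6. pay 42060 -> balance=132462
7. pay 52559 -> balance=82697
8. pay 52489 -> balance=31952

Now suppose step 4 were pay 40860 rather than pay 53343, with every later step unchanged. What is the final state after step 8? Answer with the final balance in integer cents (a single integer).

(re-executing from step 4 with the substitution; state before step 4: balance=266687)
4. pay 40860 -> balance=231454
5. pay 52675 -> balance=183662
6. pay 42060 -> balance=145477
7. pay 52559 -> balance=95987
8. pay 52489 -> balance=45523

45523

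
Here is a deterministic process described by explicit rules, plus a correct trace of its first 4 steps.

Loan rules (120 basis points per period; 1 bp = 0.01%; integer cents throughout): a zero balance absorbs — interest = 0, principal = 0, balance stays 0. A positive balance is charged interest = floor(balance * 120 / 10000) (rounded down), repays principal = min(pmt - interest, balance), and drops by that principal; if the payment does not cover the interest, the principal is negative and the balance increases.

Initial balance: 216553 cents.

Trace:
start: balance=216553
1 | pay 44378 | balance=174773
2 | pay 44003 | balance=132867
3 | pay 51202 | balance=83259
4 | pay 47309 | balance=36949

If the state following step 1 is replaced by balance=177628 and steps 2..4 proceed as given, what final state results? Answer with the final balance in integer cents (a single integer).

39908

state after step 1 := balance=177628
2 | pay 44003 | balance=135756
3 | pay 51202 | balance=86183
4 | pay 47309 | balance=39908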